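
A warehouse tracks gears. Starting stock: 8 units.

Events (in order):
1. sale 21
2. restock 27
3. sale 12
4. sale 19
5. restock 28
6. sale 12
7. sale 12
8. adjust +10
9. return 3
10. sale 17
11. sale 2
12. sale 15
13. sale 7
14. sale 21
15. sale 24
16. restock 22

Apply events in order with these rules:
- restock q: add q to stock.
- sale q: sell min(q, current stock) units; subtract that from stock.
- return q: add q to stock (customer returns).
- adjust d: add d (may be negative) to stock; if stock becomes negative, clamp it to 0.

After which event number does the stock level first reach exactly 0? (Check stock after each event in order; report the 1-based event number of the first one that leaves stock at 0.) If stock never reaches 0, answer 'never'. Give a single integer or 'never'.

Processing events:
Start: stock = 8
  Event 1 (sale 21): sell min(21,8)=8. stock: 8 - 8 = 0. total_sold = 8
  Event 2 (restock 27): 0 + 27 = 27
  Event 3 (sale 12): sell min(12,27)=12. stock: 27 - 12 = 15. total_sold = 20
  Event 4 (sale 19): sell min(19,15)=15. stock: 15 - 15 = 0. total_sold = 35
  Event 5 (restock 28): 0 + 28 = 28
  Event 6 (sale 12): sell min(12,28)=12. stock: 28 - 12 = 16. total_sold = 47
  Event 7 (sale 12): sell min(12,16)=12. stock: 16 - 12 = 4. total_sold = 59
  Event 8 (adjust +10): 4 + 10 = 14
  Event 9 (return 3): 14 + 3 = 17
  Event 10 (sale 17): sell min(17,17)=17. stock: 17 - 17 = 0. total_sold = 76
  Event 11 (sale 2): sell min(2,0)=0. stock: 0 - 0 = 0. total_sold = 76
  Event 12 (sale 15): sell min(15,0)=0. stock: 0 - 0 = 0. total_sold = 76
  Event 13 (sale 7): sell min(7,0)=0. stock: 0 - 0 = 0. total_sold = 76
  Event 14 (sale 21): sell min(21,0)=0. stock: 0 - 0 = 0. total_sold = 76
  Event 15 (sale 24): sell min(24,0)=0. stock: 0 - 0 = 0. total_sold = 76
  Event 16 (restock 22): 0 + 22 = 22
Final: stock = 22, total_sold = 76

First zero at event 1.

Answer: 1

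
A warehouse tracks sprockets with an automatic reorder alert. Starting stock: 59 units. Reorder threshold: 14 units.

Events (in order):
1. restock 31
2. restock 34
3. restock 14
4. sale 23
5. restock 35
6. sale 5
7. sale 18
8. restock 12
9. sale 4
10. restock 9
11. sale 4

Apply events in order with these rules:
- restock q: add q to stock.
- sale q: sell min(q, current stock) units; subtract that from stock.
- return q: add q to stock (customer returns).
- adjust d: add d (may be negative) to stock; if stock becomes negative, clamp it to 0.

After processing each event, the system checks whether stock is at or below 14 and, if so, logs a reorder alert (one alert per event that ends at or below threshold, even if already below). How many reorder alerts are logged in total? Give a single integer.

Answer: 0

Derivation:
Processing events:
Start: stock = 59
  Event 1 (restock 31): 59 + 31 = 90
  Event 2 (restock 34): 90 + 34 = 124
  Event 3 (restock 14): 124 + 14 = 138
  Event 4 (sale 23): sell min(23,138)=23. stock: 138 - 23 = 115. total_sold = 23
  Event 5 (restock 35): 115 + 35 = 150
  Event 6 (sale 5): sell min(5,150)=5. stock: 150 - 5 = 145. total_sold = 28
  Event 7 (sale 18): sell min(18,145)=18. stock: 145 - 18 = 127. total_sold = 46
  Event 8 (restock 12): 127 + 12 = 139
  Event 9 (sale 4): sell min(4,139)=4. stock: 139 - 4 = 135. total_sold = 50
  Event 10 (restock 9): 135 + 9 = 144
  Event 11 (sale 4): sell min(4,144)=4. stock: 144 - 4 = 140. total_sold = 54
Final: stock = 140, total_sold = 54

Checking against threshold 14:
  After event 1: stock=90 > 14
  After event 2: stock=124 > 14
  After event 3: stock=138 > 14
  After event 4: stock=115 > 14
  After event 5: stock=150 > 14
  After event 6: stock=145 > 14
  After event 7: stock=127 > 14
  After event 8: stock=139 > 14
  After event 9: stock=135 > 14
  After event 10: stock=144 > 14
  After event 11: stock=140 > 14
Alert events: []. Count = 0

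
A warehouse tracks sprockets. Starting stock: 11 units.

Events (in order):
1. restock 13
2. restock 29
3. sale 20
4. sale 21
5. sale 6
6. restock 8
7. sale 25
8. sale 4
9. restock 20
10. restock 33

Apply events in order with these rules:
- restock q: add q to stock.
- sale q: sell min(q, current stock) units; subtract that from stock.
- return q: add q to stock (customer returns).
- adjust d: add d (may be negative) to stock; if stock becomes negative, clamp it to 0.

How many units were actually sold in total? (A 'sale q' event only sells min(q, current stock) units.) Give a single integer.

Processing events:
Start: stock = 11
  Event 1 (restock 13): 11 + 13 = 24
  Event 2 (restock 29): 24 + 29 = 53
  Event 3 (sale 20): sell min(20,53)=20. stock: 53 - 20 = 33. total_sold = 20
  Event 4 (sale 21): sell min(21,33)=21. stock: 33 - 21 = 12. total_sold = 41
  Event 5 (sale 6): sell min(6,12)=6. stock: 12 - 6 = 6. total_sold = 47
  Event 6 (restock 8): 6 + 8 = 14
  Event 7 (sale 25): sell min(25,14)=14. stock: 14 - 14 = 0. total_sold = 61
  Event 8 (sale 4): sell min(4,0)=0. stock: 0 - 0 = 0. total_sold = 61
  Event 9 (restock 20): 0 + 20 = 20
  Event 10 (restock 33): 20 + 33 = 53
Final: stock = 53, total_sold = 61

Answer: 61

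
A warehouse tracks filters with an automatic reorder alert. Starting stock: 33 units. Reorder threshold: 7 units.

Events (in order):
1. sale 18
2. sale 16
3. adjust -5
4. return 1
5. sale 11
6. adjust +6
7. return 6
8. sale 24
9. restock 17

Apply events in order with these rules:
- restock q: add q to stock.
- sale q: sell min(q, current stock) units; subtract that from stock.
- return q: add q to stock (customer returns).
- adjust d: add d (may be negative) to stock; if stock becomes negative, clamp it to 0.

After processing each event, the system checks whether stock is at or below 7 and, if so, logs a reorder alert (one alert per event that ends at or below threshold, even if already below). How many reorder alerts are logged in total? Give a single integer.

Processing events:
Start: stock = 33
  Event 1 (sale 18): sell min(18,33)=18. stock: 33 - 18 = 15. total_sold = 18
  Event 2 (sale 16): sell min(16,15)=15. stock: 15 - 15 = 0. total_sold = 33
  Event 3 (adjust -5): 0 + -5 = 0 (clamped to 0)
  Event 4 (return 1): 0 + 1 = 1
  Event 5 (sale 11): sell min(11,1)=1. stock: 1 - 1 = 0. total_sold = 34
  Event 6 (adjust +6): 0 + 6 = 6
  Event 7 (return 6): 6 + 6 = 12
  Event 8 (sale 24): sell min(24,12)=12. stock: 12 - 12 = 0. total_sold = 46
  Event 9 (restock 17): 0 + 17 = 17
Final: stock = 17, total_sold = 46

Checking against threshold 7:
  After event 1: stock=15 > 7
  After event 2: stock=0 <= 7 -> ALERT
  After event 3: stock=0 <= 7 -> ALERT
  After event 4: stock=1 <= 7 -> ALERT
  After event 5: stock=0 <= 7 -> ALERT
  After event 6: stock=6 <= 7 -> ALERT
  After event 7: stock=12 > 7
  After event 8: stock=0 <= 7 -> ALERT
  After event 9: stock=17 > 7
Alert events: [2, 3, 4, 5, 6, 8]. Count = 6

Answer: 6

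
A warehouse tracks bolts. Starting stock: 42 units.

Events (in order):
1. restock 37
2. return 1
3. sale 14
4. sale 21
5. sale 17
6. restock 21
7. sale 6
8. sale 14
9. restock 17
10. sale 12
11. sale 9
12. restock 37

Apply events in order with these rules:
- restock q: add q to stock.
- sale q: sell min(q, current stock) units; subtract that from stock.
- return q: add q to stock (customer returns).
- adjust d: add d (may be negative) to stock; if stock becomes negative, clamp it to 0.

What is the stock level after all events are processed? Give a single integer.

Processing events:
Start: stock = 42
  Event 1 (restock 37): 42 + 37 = 79
  Event 2 (return 1): 79 + 1 = 80
  Event 3 (sale 14): sell min(14,80)=14. stock: 80 - 14 = 66. total_sold = 14
  Event 4 (sale 21): sell min(21,66)=21. stock: 66 - 21 = 45. total_sold = 35
  Event 5 (sale 17): sell min(17,45)=17. stock: 45 - 17 = 28. total_sold = 52
  Event 6 (restock 21): 28 + 21 = 49
  Event 7 (sale 6): sell min(6,49)=6. stock: 49 - 6 = 43. total_sold = 58
  Event 8 (sale 14): sell min(14,43)=14. stock: 43 - 14 = 29. total_sold = 72
  Event 9 (restock 17): 29 + 17 = 46
  Event 10 (sale 12): sell min(12,46)=12. stock: 46 - 12 = 34. total_sold = 84
  Event 11 (sale 9): sell min(9,34)=9. stock: 34 - 9 = 25. total_sold = 93
  Event 12 (restock 37): 25 + 37 = 62
Final: stock = 62, total_sold = 93

Answer: 62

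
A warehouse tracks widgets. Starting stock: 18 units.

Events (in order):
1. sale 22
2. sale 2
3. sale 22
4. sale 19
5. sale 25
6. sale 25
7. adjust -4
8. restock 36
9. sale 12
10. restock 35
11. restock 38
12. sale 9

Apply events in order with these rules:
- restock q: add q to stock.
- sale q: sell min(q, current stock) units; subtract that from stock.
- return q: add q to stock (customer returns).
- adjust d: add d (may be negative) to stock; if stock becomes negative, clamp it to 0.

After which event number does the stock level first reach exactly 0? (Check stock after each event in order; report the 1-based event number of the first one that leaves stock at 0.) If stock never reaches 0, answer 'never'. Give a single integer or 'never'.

Processing events:
Start: stock = 18
  Event 1 (sale 22): sell min(22,18)=18. stock: 18 - 18 = 0. total_sold = 18
  Event 2 (sale 2): sell min(2,0)=0. stock: 0 - 0 = 0. total_sold = 18
  Event 3 (sale 22): sell min(22,0)=0. stock: 0 - 0 = 0. total_sold = 18
  Event 4 (sale 19): sell min(19,0)=0. stock: 0 - 0 = 0. total_sold = 18
  Event 5 (sale 25): sell min(25,0)=0. stock: 0 - 0 = 0. total_sold = 18
  Event 6 (sale 25): sell min(25,0)=0. stock: 0 - 0 = 0. total_sold = 18
  Event 7 (adjust -4): 0 + -4 = 0 (clamped to 0)
  Event 8 (restock 36): 0 + 36 = 36
  Event 9 (sale 12): sell min(12,36)=12. stock: 36 - 12 = 24. total_sold = 30
  Event 10 (restock 35): 24 + 35 = 59
  Event 11 (restock 38): 59 + 38 = 97
  Event 12 (sale 9): sell min(9,97)=9. stock: 97 - 9 = 88. total_sold = 39
Final: stock = 88, total_sold = 39

First zero at event 1.

Answer: 1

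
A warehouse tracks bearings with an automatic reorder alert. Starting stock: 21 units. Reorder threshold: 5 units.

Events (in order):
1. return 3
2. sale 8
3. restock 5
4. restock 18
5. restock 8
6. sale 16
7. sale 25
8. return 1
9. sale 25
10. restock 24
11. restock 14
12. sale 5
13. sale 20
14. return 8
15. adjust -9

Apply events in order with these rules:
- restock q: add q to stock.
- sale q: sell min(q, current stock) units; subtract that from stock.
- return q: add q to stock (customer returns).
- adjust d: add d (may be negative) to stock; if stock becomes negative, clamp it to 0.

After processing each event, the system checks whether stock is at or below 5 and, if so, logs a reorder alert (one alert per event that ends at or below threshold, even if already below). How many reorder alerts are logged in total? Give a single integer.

Answer: 1

Derivation:
Processing events:
Start: stock = 21
  Event 1 (return 3): 21 + 3 = 24
  Event 2 (sale 8): sell min(8,24)=8. stock: 24 - 8 = 16. total_sold = 8
  Event 3 (restock 5): 16 + 5 = 21
  Event 4 (restock 18): 21 + 18 = 39
  Event 5 (restock 8): 39 + 8 = 47
  Event 6 (sale 16): sell min(16,47)=16. stock: 47 - 16 = 31. total_sold = 24
  Event 7 (sale 25): sell min(25,31)=25. stock: 31 - 25 = 6. total_sold = 49
  Event 8 (return 1): 6 + 1 = 7
  Event 9 (sale 25): sell min(25,7)=7. stock: 7 - 7 = 0. total_sold = 56
  Event 10 (restock 24): 0 + 24 = 24
  Event 11 (restock 14): 24 + 14 = 38
  Event 12 (sale 5): sell min(5,38)=5. stock: 38 - 5 = 33. total_sold = 61
  Event 13 (sale 20): sell min(20,33)=20. stock: 33 - 20 = 13. total_sold = 81
  Event 14 (return 8): 13 + 8 = 21
  Event 15 (adjust -9): 21 + -9 = 12
Final: stock = 12, total_sold = 81

Checking against threshold 5:
  After event 1: stock=24 > 5
  After event 2: stock=16 > 5
  After event 3: stock=21 > 5
  After event 4: stock=39 > 5
  After event 5: stock=47 > 5
  After event 6: stock=31 > 5
  After event 7: stock=6 > 5
  After event 8: stock=7 > 5
  After event 9: stock=0 <= 5 -> ALERT
  After event 10: stock=24 > 5
  After event 11: stock=38 > 5
  After event 12: stock=33 > 5
  After event 13: stock=13 > 5
  After event 14: stock=21 > 5
  After event 15: stock=12 > 5
Alert events: [9]. Count = 1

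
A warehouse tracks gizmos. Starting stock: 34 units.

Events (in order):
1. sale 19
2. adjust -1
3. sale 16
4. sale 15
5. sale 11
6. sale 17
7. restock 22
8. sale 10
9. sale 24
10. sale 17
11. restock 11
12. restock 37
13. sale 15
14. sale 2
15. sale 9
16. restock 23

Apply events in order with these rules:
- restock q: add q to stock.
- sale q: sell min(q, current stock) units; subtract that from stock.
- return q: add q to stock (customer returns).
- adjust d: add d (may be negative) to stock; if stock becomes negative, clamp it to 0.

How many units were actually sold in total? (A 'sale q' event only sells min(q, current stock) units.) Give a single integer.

Processing events:
Start: stock = 34
  Event 1 (sale 19): sell min(19,34)=19. stock: 34 - 19 = 15. total_sold = 19
  Event 2 (adjust -1): 15 + -1 = 14
  Event 3 (sale 16): sell min(16,14)=14. stock: 14 - 14 = 0. total_sold = 33
  Event 4 (sale 15): sell min(15,0)=0. stock: 0 - 0 = 0. total_sold = 33
  Event 5 (sale 11): sell min(11,0)=0. stock: 0 - 0 = 0. total_sold = 33
  Event 6 (sale 17): sell min(17,0)=0. stock: 0 - 0 = 0. total_sold = 33
  Event 7 (restock 22): 0 + 22 = 22
  Event 8 (sale 10): sell min(10,22)=10. stock: 22 - 10 = 12. total_sold = 43
  Event 9 (sale 24): sell min(24,12)=12. stock: 12 - 12 = 0. total_sold = 55
  Event 10 (sale 17): sell min(17,0)=0. stock: 0 - 0 = 0. total_sold = 55
  Event 11 (restock 11): 0 + 11 = 11
  Event 12 (restock 37): 11 + 37 = 48
  Event 13 (sale 15): sell min(15,48)=15. stock: 48 - 15 = 33. total_sold = 70
  Event 14 (sale 2): sell min(2,33)=2. stock: 33 - 2 = 31. total_sold = 72
  Event 15 (sale 9): sell min(9,31)=9. stock: 31 - 9 = 22. total_sold = 81
  Event 16 (restock 23): 22 + 23 = 45
Final: stock = 45, total_sold = 81

Answer: 81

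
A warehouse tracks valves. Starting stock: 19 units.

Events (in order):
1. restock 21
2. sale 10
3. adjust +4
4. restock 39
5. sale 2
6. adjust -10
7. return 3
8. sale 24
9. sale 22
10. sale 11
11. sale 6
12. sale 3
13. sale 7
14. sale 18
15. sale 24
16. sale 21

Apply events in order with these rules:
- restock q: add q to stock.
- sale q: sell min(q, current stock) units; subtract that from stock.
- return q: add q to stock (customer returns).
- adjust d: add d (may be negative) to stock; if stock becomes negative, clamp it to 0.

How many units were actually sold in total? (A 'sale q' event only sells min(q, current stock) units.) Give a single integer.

Processing events:
Start: stock = 19
  Event 1 (restock 21): 19 + 21 = 40
  Event 2 (sale 10): sell min(10,40)=10. stock: 40 - 10 = 30. total_sold = 10
  Event 3 (adjust +4): 30 + 4 = 34
  Event 4 (restock 39): 34 + 39 = 73
  Event 5 (sale 2): sell min(2,73)=2. stock: 73 - 2 = 71. total_sold = 12
  Event 6 (adjust -10): 71 + -10 = 61
  Event 7 (return 3): 61 + 3 = 64
  Event 8 (sale 24): sell min(24,64)=24. stock: 64 - 24 = 40. total_sold = 36
  Event 9 (sale 22): sell min(22,40)=22. stock: 40 - 22 = 18. total_sold = 58
  Event 10 (sale 11): sell min(11,18)=11. stock: 18 - 11 = 7. total_sold = 69
  Event 11 (sale 6): sell min(6,7)=6. stock: 7 - 6 = 1. total_sold = 75
  Event 12 (sale 3): sell min(3,1)=1. stock: 1 - 1 = 0. total_sold = 76
  Event 13 (sale 7): sell min(7,0)=0. stock: 0 - 0 = 0. total_sold = 76
  Event 14 (sale 18): sell min(18,0)=0. stock: 0 - 0 = 0. total_sold = 76
  Event 15 (sale 24): sell min(24,0)=0. stock: 0 - 0 = 0. total_sold = 76
  Event 16 (sale 21): sell min(21,0)=0. stock: 0 - 0 = 0. total_sold = 76
Final: stock = 0, total_sold = 76

Answer: 76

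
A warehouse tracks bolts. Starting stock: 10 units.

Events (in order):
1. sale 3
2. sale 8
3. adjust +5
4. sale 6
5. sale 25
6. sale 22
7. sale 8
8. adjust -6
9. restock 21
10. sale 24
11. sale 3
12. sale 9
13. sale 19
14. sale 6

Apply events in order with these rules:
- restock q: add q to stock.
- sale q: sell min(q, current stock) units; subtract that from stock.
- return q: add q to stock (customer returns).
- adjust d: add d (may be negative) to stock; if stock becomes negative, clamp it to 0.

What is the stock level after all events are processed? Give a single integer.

Processing events:
Start: stock = 10
  Event 1 (sale 3): sell min(3,10)=3. stock: 10 - 3 = 7. total_sold = 3
  Event 2 (sale 8): sell min(8,7)=7. stock: 7 - 7 = 0. total_sold = 10
  Event 3 (adjust +5): 0 + 5 = 5
  Event 4 (sale 6): sell min(6,5)=5. stock: 5 - 5 = 0. total_sold = 15
  Event 5 (sale 25): sell min(25,0)=0. stock: 0 - 0 = 0. total_sold = 15
  Event 6 (sale 22): sell min(22,0)=0. stock: 0 - 0 = 0. total_sold = 15
  Event 7 (sale 8): sell min(8,0)=0. stock: 0 - 0 = 0. total_sold = 15
  Event 8 (adjust -6): 0 + -6 = 0 (clamped to 0)
  Event 9 (restock 21): 0 + 21 = 21
  Event 10 (sale 24): sell min(24,21)=21. stock: 21 - 21 = 0. total_sold = 36
  Event 11 (sale 3): sell min(3,0)=0. stock: 0 - 0 = 0. total_sold = 36
  Event 12 (sale 9): sell min(9,0)=0. stock: 0 - 0 = 0. total_sold = 36
  Event 13 (sale 19): sell min(19,0)=0. stock: 0 - 0 = 0. total_sold = 36
  Event 14 (sale 6): sell min(6,0)=0. stock: 0 - 0 = 0. total_sold = 36
Final: stock = 0, total_sold = 36

Answer: 0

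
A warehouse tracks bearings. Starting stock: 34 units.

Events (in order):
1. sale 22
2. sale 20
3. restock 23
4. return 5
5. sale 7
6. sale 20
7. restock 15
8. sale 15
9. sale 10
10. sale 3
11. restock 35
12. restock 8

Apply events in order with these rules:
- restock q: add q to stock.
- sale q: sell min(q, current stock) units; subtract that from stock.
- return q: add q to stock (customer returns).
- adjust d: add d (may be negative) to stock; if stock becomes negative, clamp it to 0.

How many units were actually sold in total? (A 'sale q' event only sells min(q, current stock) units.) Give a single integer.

Answer: 77

Derivation:
Processing events:
Start: stock = 34
  Event 1 (sale 22): sell min(22,34)=22. stock: 34 - 22 = 12. total_sold = 22
  Event 2 (sale 20): sell min(20,12)=12. stock: 12 - 12 = 0. total_sold = 34
  Event 3 (restock 23): 0 + 23 = 23
  Event 4 (return 5): 23 + 5 = 28
  Event 5 (sale 7): sell min(7,28)=7. stock: 28 - 7 = 21. total_sold = 41
  Event 6 (sale 20): sell min(20,21)=20. stock: 21 - 20 = 1. total_sold = 61
  Event 7 (restock 15): 1 + 15 = 16
  Event 8 (sale 15): sell min(15,16)=15. stock: 16 - 15 = 1. total_sold = 76
  Event 9 (sale 10): sell min(10,1)=1. stock: 1 - 1 = 0. total_sold = 77
  Event 10 (sale 3): sell min(3,0)=0. stock: 0 - 0 = 0. total_sold = 77
  Event 11 (restock 35): 0 + 35 = 35
  Event 12 (restock 8): 35 + 8 = 43
Final: stock = 43, total_sold = 77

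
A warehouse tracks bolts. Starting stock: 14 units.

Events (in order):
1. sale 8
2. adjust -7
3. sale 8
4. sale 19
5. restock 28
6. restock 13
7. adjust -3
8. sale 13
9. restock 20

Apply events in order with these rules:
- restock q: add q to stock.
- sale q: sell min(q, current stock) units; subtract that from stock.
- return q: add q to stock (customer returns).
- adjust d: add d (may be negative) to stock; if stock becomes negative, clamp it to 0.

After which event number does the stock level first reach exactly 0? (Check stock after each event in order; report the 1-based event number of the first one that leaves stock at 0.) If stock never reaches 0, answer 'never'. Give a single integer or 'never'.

Answer: 2

Derivation:
Processing events:
Start: stock = 14
  Event 1 (sale 8): sell min(8,14)=8. stock: 14 - 8 = 6. total_sold = 8
  Event 2 (adjust -7): 6 + -7 = 0 (clamped to 0)
  Event 3 (sale 8): sell min(8,0)=0. stock: 0 - 0 = 0. total_sold = 8
  Event 4 (sale 19): sell min(19,0)=0. stock: 0 - 0 = 0. total_sold = 8
  Event 5 (restock 28): 0 + 28 = 28
  Event 6 (restock 13): 28 + 13 = 41
  Event 7 (adjust -3): 41 + -3 = 38
  Event 8 (sale 13): sell min(13,38)=13. stock: 38 - 13 = 25. total_sold = 21
  Event 9 (restock 20): 25 + 20 = 45
Final: stock = 45, total_sold = 21

First zero at event 2.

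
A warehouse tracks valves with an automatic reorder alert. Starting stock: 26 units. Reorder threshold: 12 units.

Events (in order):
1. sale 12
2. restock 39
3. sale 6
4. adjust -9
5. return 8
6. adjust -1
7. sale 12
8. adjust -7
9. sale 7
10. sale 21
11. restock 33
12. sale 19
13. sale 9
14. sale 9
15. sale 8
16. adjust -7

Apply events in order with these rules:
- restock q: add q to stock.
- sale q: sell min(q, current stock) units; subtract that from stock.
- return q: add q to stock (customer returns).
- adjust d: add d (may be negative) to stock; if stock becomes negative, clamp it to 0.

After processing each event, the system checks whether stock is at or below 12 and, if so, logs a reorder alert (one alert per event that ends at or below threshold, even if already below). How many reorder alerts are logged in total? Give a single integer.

Processing events:
Start: stock = 26
  Event 1 (sale 12): sell min(12,26)=12. stock: 26 - 12 = 14. total_sold = 12
  Event 2 (restock 39): 14 + 39 = 53
  Event 3 (sale 6): sell min(6,53)=6. stock: 53 - 6 = 47. total_sold = 18
  Event 4 (adjust -9): 47 + -9 = 38
  Event 5 (return 8): 38 + 8 = 46
  Event 6 (adjust -1): 46 + -1 = 45
  Event 7 (sale 12): sell min(12,45)=12. stock: 45 - 12 = 33. total_sold = 30
  Event 8 (adjust -7): 33 + -7 = 26
  Event 9 (sale 7): sell min(7,26)=7. stock: 26 - 7 = 19. total_sold = 37
  Event 10 (sale 21): sell min(21,19)=19. stock: 19 - 19 = 0. total_sold = 56
  Event 11 (restock 33): 0 + 33 = 33
  Event 12 (sale 19): sell min(19,33)=19. stock: 33 - 19 = 14. total_sold = 75
  Event 13 (sale 9): sell min(9,14)=9. stock: 14 - 9 = 5. total_sold = 84
  Event 14 (sale 9): sell min(9,5)=5. stock: 5 - 5 = 0. total_sold = 89
  Event 15 (sale 8): sell min(8,0)=0. stock: 0 - 0 = 0. total_sold = 89
  Event 16 (adjust -7): 0 + -7 = 0 (clamped to 0)
Final: stock = 0, total_sold = 89

Checking against threshold 12:
  After event 1: stock=14 > 12
  After event 2: stock=53 > 12
  After event 3: stock=47 > 12
  After event 4: stock=38 > 12
  After event 5: stock=46 > 12
  After event 6: stock=45 > 12
  After event 7: stock=33 > 12
  After event 8: stock=26 > 12
  After event 9: stock=19 > 12
  After event 10: stock=0 <= 12 -> ALERT
  After event 11: stock=33 > 12
  After event 12: stock=14 > 12
  After event 13: stock=5 <= 12 -> ALERT
  After event 14: stock=0 <= 12 -> ALERT
  After event 15: stock=0 <= 12 -> ALERT
  After event 16: stock=0 <= 12 -> ALERT
Alert events: [10, 13, 14, 15, 16]. Count = 5

Answer: 5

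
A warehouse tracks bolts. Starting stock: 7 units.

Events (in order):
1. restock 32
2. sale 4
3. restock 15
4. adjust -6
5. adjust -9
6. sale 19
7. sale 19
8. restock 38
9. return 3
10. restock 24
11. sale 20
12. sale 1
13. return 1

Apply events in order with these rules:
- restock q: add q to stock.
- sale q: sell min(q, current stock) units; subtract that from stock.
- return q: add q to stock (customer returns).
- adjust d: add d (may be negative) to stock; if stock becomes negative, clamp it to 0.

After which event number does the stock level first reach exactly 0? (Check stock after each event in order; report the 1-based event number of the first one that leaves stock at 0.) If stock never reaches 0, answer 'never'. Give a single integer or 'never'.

Processing events:
Start: stock = 7
  Event 1 (restock 32): 7 + 32 = 39
  Event 2 (sale 4): sell min(4,39)=4. stock: 39 - 4 = 35. total_sold = 4
  Event 3 (restock 15): 35 + 15 = 50
  Event 4 (adjust -6): 50 + -6 = 44
  Event 5 (adjust -9): 44 + -9 = 35
  Event 6 (sale 19): sell min(19,35)=19. stock: 35 - 19 = 16. total_sold = 23
  Event 7 (sale 19): sell min(19,16)=16. stock: 16 - 16 = 0. total_sold = 39
  Event 8 (restock 38): 0 + 38 = 38
  Event 9 (return 3): 38 + 3 = 41
  Event 10 (restock 24): 41 + 24 = 65
  Event 11 (sale 20): sell min(20,65)=20. stock: 65 - 20 = 45. total_sold = 59
  Event 12 (sale 1): sell min(1,45)=1. stock: 45 - 1 = 44. total_sold = 60
  Event 13 (return 1): 44 + 1 = 45
Final: stock = 45, total_sold = 60

First zero at event 7.

Answer: 7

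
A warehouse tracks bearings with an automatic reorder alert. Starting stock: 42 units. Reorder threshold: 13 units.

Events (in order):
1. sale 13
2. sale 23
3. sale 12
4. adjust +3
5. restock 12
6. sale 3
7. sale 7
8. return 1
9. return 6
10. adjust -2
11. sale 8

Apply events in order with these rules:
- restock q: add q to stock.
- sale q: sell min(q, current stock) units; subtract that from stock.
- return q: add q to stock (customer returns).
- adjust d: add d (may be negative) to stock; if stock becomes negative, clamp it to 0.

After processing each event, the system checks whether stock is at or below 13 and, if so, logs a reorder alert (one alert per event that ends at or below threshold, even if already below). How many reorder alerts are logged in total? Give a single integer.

Answer: 9

Derivation:
Processing events:
Start: stock = 42
  Event 1 (sale 13): sell min(13,42)=13. stock: 42 - 13 = 29. total_sold = 13
  Event 2 (sale 23): sell min(23,29)=23. stock: 29 - 23 = 6. total_sold = 36
  Event 3 (sale 12): sell min(12,6)=6. stock: 6 - 6 = 0. total_sold = 42
  Event 4 (adjust +3): 0 + 3 = 3
  Event 5 (restock 12): 3 + 12 = 15
  Event 6 (sale 3): sell min(3,15)=3. stock: 15 - 3 = 12. total_sold = 45
  Event 7 (sale 7): sell min(7,12)=7. stock: 12 - 7 = 5. total_sold = 52
  Event 8 (return 1): 5 + 1 = 6
  Event 9 (return 6): 6 + 6 = 12
  Event 10 (adjust -2): 12 + -2 = 10
  Event 11 (sale 8): sell min(8,10)=8. stock: 10 - 8 = 2. total_sold = 60
Final: stock = 2, total_sold = 60

Checking against threshold 13:
  After event 1: stock=29 > 13
  After event 2: stock=6 <= 13 -> ALERT
  After event 3: stock=0 <= 13 -> ALERT
  After event 4: stock=3 <= 13 -> ALERT
  After event 5: stock=15 > 13
  After event 6: stock=12 <= 13 -> ALERT
  After event 7: stock=5 <= 13 -> ALERT
  After event 8: stock=6 <= 13 -> ALERT
  After event 9: stock=12 <= 13 -> ALERT
  After event 10: stock=10 <= 13 -> ALERT
  After event 11: stock=2 <= 13 -> ALERT
Alert events: [2, 3, 4, 6, 7, 8, 9, 10, 11]. Count = 9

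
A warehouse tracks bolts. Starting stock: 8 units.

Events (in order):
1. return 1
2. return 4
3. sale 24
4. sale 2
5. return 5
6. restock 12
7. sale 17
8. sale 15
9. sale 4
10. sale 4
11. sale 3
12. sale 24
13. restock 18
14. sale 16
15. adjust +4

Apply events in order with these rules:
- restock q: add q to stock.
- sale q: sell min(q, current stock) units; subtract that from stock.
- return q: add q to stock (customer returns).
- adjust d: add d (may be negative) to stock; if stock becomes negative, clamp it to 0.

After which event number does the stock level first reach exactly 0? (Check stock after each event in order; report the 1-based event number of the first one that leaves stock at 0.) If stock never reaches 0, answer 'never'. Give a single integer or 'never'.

Answer: 3

Derivation:
Processing events:
Start: stock = 8
  Event 1 (return 1): 8 + 1 = 9
  Event 2 (return 4): 9 + 4 = 13
  Event 3 (sale 24): sell min(24,13)=13. stock: 13 - 13 = 0. total_sold = 13
  Event 4 (sale 2): sell min(2,0)=0. stock: 0 - 0 = 0. total_sold = 13
  Event 5 (return 5): 0 + 5 = 5
  Event 6 (restock 12): 5 + 12 = 17
  Event 7 (sale 17): sell min(17,17)=17. stock: 17 - 17 = 0. total_sold = 30
  Event 8 (sale 15): sell min(15,0)=0. stock: 0 - 0 = 0. total_sold = 30
  Event 9 (sale 4): sell min(4,0)=0. stock: 0 - 0 = 0. total_sold = 30
  Event 10 (sale 4): sell min(4,0)=0. stock: 0 - 0 = 0. total_sold = 30
  Event 11 (sale 3): sell min(3,0)=0. stock: 0 - 0 = 0. total_sold = 30
  Event 12 (sale 24): sell min(24,0)=0. stock: 0 - 0 = 0. total_sold = 30
  Event 13 (restock 18): 0 + 18 = 18
  Event 14 (sale 16): sell min(16,18)=16. stock: 18 - 16 = 2. total_sold = 46
  Event 15 (adjust +4): 2 + 4 = 6
Final: stock = 6, total_sold = 46

First zero at event 3.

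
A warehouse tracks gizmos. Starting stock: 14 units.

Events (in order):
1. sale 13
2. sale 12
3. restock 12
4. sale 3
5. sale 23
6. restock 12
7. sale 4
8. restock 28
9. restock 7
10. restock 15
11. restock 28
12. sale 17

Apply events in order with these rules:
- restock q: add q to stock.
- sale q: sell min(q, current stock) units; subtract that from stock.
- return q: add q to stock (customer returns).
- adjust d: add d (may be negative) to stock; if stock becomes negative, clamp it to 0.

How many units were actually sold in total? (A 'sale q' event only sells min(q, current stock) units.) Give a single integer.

Answer: 47

Derivation:
Processing events:
Start: stock = 14
  Event 1 (sale 13): sell min(13,14)=13. stock: 14 - 13 = 1. total_sold = 13
  Event 2 (sale 12): sell min(12,1)=1. stock: 1 - 1 = 0. total_sold = 14
  Event 3 (restock 12): 0 + 12 = 12
  Event 4 (sale 3): sell min(3,12)=3. stock: 12 - 3 = 9. total_sold = 17
  Event 5 (sale 23): sell min(23,9)=9. stock: 9 - 9 = 0. total_sold = 26
  Event 6 (restock 12): 0 + 12 = 12
  Event 7 (sale 4): sell min(4,12)=4. stock: 12 - 4 = 8. total_sold = 30
  Event 8 (restock 28): 8 + 28 = 36
  Event 9 (restock 7): 36 + 7 = 43
  Event 10 (restock 15): 43 + 15 = 58
  Event 11 (restock 28): 58 + 28 = 86
  Event 12 (sale 17): sell min(17,86)=17. stock: 86 - 17 = 69. total_sold = 47
Final: stock = 69, total_sold = 47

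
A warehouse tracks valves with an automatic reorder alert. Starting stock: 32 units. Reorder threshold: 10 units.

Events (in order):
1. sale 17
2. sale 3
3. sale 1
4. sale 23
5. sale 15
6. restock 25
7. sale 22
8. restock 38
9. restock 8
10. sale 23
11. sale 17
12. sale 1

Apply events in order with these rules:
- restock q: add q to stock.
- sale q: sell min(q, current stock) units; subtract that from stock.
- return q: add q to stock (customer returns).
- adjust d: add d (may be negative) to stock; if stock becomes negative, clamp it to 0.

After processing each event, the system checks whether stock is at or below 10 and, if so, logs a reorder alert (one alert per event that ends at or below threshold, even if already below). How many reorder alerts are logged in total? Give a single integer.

Answer: 5

Derivation:
Processing events:
Start: stock = 32
  Event 1 (sale 17): sell min(17,32)=17. stock: 32 - 17 = 15. total_sold = 17
  Event 2 (sale 3): sell min(3,15)=3. stock: 15 - 3 = 12. total_sold = 20
  Event 3 (sale 1): sell min(1,12)=1. stock: 12 - 1 = 11. total_sold = 21
  Event 4 (sale 23): sell min(23,11)=11. stock: 11 - 11 = 0. total_sold = 32
  Event 5 (sale 15): sell min(15,0)=0. stock: 0 - 0 = 0. total_sold = 32
  Event 6 (restock 25): 0 + 25 = 25
  Event 7 (sale 22): sell min(22,25)=22. stock: 25 - 22 = 3. total_sold = 54
  Event 8 (restock 38): 3 + 38 = 41
  Event 9 (restock 8): 41 + 8 = 49
  Event 10 (sale 23): sell min(23,49)=23. stock: 49 - 23 = 26. total_sold = 77
  Event 11 (sale 17): sell min(17,26)=17. stock: 26 - 17 = 9. total_sold = 94
  Event 12 (sale 1): sell min(1,9)=1. stock: 9 - 1 = 8. total_sold = 95
Final: stock = 8, total_sold = 95

Checking against threshold 10:
  After event 1: stock=15 > 10
  After event 2: stock=12 > 10
  After event 3: stock=11 > 10
  After event 4: stock=0 <= 10 -> ALERT
  After event 5: stock=0 <= 10 -> ALERT
  After event 6: stock=25 > 10
  After event 7: stock=3 <= 10 -> ALERT
  After event 8: stock=41 > 10
  After event 9: stock=49 > 10
  After event 10: stock=26 > 10
  After event 11: stock=9 <= 10 -> ALERT
  After event 12: stock=8 <= 10 -> ALERT
Alert events: [4, 5, 7, 11, 12]. Count = 5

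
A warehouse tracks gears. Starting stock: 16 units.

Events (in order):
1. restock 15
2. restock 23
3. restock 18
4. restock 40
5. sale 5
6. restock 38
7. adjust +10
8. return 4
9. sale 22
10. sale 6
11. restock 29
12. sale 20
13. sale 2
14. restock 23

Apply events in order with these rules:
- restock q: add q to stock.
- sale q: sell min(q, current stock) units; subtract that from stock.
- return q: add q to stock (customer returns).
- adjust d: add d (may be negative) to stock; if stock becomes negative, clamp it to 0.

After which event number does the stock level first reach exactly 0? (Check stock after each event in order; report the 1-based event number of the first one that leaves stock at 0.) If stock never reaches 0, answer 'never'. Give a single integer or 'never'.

Processing events:
Start: stock = 16
  Event 1 (restock 15): 16 + 15 = 31
  Event 2 (restock 23): 31 + 23 = 54
  Event 3 (restock 18): 54 + 18 = 72
  Event 4 (restock 40): 72 + 40 = 112
  Event 5 (sale 5): sell min(5,112)=5. stock: 112 - 5 = 107. total_sold = 5
  Event 6 (restock 38): 107 + 38 = 145
  Event 7 (adjust +10): 145 + 10 = 155
  Event 8 (return 4): 155 + 4 = 159
  Event 9 (sale 22): sell min(22,159)=22. stock: 159 - 22 = 137. total_sold = 27
  Event 10 (sale 6): sell min(6,137)=6. stock: 137 - 6 = 131. total_sold = 33
  Event 11 (restock 29): 131 + 29 = 160
  Event 12 (sale 20): sell min(20,160)=20. stock: 160 - 20 = 140. total_sold = 53
  Event 13 (sale 2): sell min(2,140)=2. stock: 140 - 2 = 138. total_sold = 55
  Event 14 (restock 23): 138 + 23 = 161
Final: stock = 161, total_sold = 55

Stock never reaches 0.

Answer: never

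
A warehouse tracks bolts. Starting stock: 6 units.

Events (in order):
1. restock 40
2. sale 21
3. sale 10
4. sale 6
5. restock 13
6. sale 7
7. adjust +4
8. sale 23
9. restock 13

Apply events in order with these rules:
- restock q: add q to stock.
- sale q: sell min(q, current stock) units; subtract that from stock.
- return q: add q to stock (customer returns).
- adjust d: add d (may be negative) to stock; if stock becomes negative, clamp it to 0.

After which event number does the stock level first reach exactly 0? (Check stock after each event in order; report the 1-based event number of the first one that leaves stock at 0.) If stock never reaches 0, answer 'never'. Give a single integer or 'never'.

Processing events:
Start: stock = 6
  Event 1 (restock 40): 6 + 40 = 46
  Event 2 (sale 21): sell min(21,46)=21. stock: 46 - 21 = 25. total_sold = 21
  Event 3 (sale 10): sell min(10,25)=10. stock: 25 - 10 = 15. total_sold = 31
  Event 4 (sale 6): sell min(6,15)=6. stock: 15 - 6 = 9. total_sold = 37
  Event 5 (restock 13): 9 + 13 = 22
  Event 6 (sale 7): sell min(7,22)=7. stock: 22 - 7 = 15. total_sold = 44
  Event 7 (adjust +4): 15 + 4 = 19
  Event 8 (sale 23): sell min(23,19)=19. stock: 19 - 19 = 0. total_sold = 63
  Event 9 (restock 13): 0 + 13 = 13
Final: stock = 13, total_sold = 63

First zero at event 8.

Answer: 8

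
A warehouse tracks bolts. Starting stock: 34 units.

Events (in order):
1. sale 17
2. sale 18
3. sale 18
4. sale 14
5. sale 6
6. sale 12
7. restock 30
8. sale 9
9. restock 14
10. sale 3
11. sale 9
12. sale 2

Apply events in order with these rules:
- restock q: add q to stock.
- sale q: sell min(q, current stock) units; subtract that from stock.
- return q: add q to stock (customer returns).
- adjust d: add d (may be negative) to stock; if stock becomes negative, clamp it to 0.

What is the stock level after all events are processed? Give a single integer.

Answer: 21

Derivation:
Processing events:
Start: stock = 34
  Event 1 (sale 17): sell min(17,34)=17. stock: 34 - 17 = 17. total_sold = 17
  Event 2 (sale 18): sell min(18,17)=17. stock: 17 - 17 = 0. total_sold = 34
  Event 3 (sale 18): sell min(18,0)=0. stock: 0 - 0 = 0. total_sold = 34
  Event 4 (sale 14): sell min(14,0)=0. stock: 0 - 0 = 0. total_sold = 34
  Event 5 (sale 6): sell min(6,0)=0. stock: 0 - 0 = 0. total_sold = 34
  Event 6 (sale 12): sell min(12,0)=0. stock: 0 - 0 = 0. total_sold = 34
  Event 7 (restock 30): 0 + 30 = 30
  Event 8 (sale 9): sell min(9,30)=9. stock: 30 - 9 = 21. total_sold = 43
  Event 9 (restock 14): 21 + 14 = 35
  Event 10 (sale 3): sell min(3,35)=3. stock: 35 - 3 = 32. total_sold = 46
  Event 11 (sale 9): sell min(9,32)=9. stock: 32 - 9 = 23. total_sold = 55
  Event 12 (sale 2): sell min(2,23)=2. stock: 23 - 2 = 21. total_sold = 57
Final: stock = 21, total_sold = 57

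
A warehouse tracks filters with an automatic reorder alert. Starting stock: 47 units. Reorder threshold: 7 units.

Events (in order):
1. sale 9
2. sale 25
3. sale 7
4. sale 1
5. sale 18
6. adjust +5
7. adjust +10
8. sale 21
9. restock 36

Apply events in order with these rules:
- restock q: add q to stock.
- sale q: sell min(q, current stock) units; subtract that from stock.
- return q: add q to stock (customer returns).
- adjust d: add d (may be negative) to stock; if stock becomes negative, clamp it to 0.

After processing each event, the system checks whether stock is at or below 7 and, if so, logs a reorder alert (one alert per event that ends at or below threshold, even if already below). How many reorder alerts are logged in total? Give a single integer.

Answer: 5

Derivation:
Processing events:
Start: stock = 47
  Event 1 (sale 9): sell min(9,47)=9. stock: 47 - 9 = 38. total_sold = 9
  Event 2 (sale 25): sell min(25,38)=25. stock: 38 - 25 = 13. total_sold = 34
  Event 3 (sale 7): sell min(7,13)=7. stock: 13 - 7 = 6. total_sold = 41
  Event 4 (sale 1): sell min(1,6)=1. stock: 6 - 1 = 5. total_sold = 42
  Event 5 (sale 18): sell min(18,5)=5. stock: 5 - 5 = 0. total_sold = 47
  Event 6 (adjust +5): 0 + 5 = 5
  Event 7 (adjust +10): 5 + 10 = 15
  Event 8 (sale 21): sell min(21,15)=15. stock: 15 - 15 = 0. total_sold = 62
  Event 9 (restock 36): 0 + 36 = 36
Final: stock = 36, total_sold = 62

Checking against threshold 7:
  After event 1: stock=38 > 7
  After event 2: stock=13 > 7
  After event 3: stock=6 <= 7 -> ALERT
  After event 4: stock=5 <= 7 -> ALERT
  After event 5: stock=0 <= 7 -> ALERT
  After event 6: stock=5 <= 7 -> ALERT
  After event 7: stock=15 > 7
  After event 8: stock=0 <= 7 -> ALERT
  After event 9: stock=36 > 7
Alert events: [3, 4, 5, 6, 8]. Count = 5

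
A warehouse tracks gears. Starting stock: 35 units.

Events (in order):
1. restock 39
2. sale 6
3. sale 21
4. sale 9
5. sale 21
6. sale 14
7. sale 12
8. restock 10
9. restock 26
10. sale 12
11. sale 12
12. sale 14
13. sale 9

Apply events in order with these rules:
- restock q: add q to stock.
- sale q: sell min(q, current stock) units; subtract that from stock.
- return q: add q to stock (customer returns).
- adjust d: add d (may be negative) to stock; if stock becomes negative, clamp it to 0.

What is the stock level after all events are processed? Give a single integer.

Processing events:
Start: stock = 35
  Event 1 (restock 39): 35 + 39 = 74
  Event 2 (sale 6): sell min(6,74)=6. stock: 74 - 6 = 68. total_sold = 6
  Event 3 (sale 21): sell min(21,68)=21. stock: 68 - 21 = 47. total_sold = 27
  Event 4 (sale 9): sell min(9,47)=9. stock: 47 - 9 = 38. total_sold = 36
  Event 5 (sale 21): sell min(21,38)=21. stock: 38 - 21 = 17. total_sold = 57
  Event 6 (sale 14): sell min(14,17)=14. stock: 17 - 14 = 3. total_sold = 71
  Event 7 (sale 12): sell min(12,3)=3. stock: 3 - 3 = 0. total_sold = 74
  Event 8 (restock 10): 0 + 10 = 10
  Event 9 (restock 26): 10 + 26 = 36
  Event 10 (sale 12): sell min(12,36)=12. stock: 36 - 12 = 24. total_sold = 86
  Event 11 (sale 12): sell min(12,24)=12. stock: 24 - 12 = 12. total_sold = 98
  Event 12 (sale 14): sell min(14,12)=12. stock: 12 - 12 = 0. total_sold = 110
  Event 13 (sale 9): sell min(9,0)=0. stock: 0 - 0 = 0. total_sold = 110
Final: stock = 0, total_sold = 110

Answer: 0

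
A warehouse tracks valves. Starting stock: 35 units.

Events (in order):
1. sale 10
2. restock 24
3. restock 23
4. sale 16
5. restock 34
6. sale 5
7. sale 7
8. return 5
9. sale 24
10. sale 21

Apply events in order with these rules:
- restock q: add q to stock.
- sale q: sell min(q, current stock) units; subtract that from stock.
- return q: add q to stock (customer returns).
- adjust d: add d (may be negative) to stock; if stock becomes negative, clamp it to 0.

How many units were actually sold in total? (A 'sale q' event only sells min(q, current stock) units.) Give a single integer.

Answer: 83

Derivation:
Processing events:
Start: stock = 35
  Event 1 (sale 10): sell min(10,35)=10. stock: 35 - 10 = 25. total_sold = 10
  Event 2 (restock 24): 25 + 24 = 49
  Event 3 (restock 23): 49 + 23 = 72
  Event 4 (sale 16): sell min(16,72)=16. stock: 72 - 16 = 56. total_sold = 26
  Event 5 (restock 34): 56 + 34 = 90
  Event 6 (sale 5): sell min(5,90)=5. stock: 90 - 5 = 85. total_sold = 31
  Event 7 (sale 7): sell min(7,85)=7. stock: 85 - 7 = 78. total_sold = 38
  Event 8 (return 5): 78 + 5 = 83
  Event 9 (sale 24): sell min(24,83)=24. stock: 83 - 24 = 59. total_sold = 62
  Event 10 (sale 21): sell min(21,59)=21. stock: 59 - 21 = 38. total_sold = 83
Final: stock = 38, total_sold = 83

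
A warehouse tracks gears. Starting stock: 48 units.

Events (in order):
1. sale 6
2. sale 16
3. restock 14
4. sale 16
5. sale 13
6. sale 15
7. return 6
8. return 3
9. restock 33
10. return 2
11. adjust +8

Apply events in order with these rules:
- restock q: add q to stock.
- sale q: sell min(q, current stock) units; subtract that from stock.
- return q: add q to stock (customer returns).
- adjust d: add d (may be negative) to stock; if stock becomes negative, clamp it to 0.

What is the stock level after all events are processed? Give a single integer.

Processing events:
Start: stock = 48
  Event 1 (sale 6): sell min(6,48)=6. stock: 48 - 6 = 42. total_sold = 6
  Event 2 (sale 16): sell min(16,42)=16. stock: 42 - 16 = 26. total_sold = 22
  Event 3 (restock 14): 26 + 14 = 40
  Event 4 (sale 16): sell min(16,40)=16. stock: 40 - 16 = 24. total_sold = 38
  Event 5 (sale 13): sell min(13,24)=13. stock: 24 - 13 = 11. total_sold = 51
  Event 6 (sale 15): sell min(15,11)=11. stock: 11 - 11 = 0. total_sold = 62
  Event 7 (return 6): 0 + 6 = 6
  Event 8 (return 3): 6 + 3 = 9
  Event 9 (restock 33): 9 + 33 = 42
  Event 10 (return 2): 42 + 2 = 44
  Event 11 (adjust +8): 44 + 8 = 52
Final: stock = 52, total_sold = 62

Answer: 52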